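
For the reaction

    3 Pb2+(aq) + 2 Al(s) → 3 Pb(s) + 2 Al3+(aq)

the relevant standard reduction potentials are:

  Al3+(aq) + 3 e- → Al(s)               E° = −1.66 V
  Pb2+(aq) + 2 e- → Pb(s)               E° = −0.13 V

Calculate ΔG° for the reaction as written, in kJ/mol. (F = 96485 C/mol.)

−886 kJ/mol

In the reaction as written Pb2+(aq) is reduced, so the Pb²⁺/Pb couple is the cathode and Al³⁺/Al is the anode.
E°cell = −0.13 − (−1.66) = +1.53 V; balancing electrons gives n = 6.
ΔG° = −nFE°cell = −(6)(96485)(+1.53) J/mol = −886 kJ/mol.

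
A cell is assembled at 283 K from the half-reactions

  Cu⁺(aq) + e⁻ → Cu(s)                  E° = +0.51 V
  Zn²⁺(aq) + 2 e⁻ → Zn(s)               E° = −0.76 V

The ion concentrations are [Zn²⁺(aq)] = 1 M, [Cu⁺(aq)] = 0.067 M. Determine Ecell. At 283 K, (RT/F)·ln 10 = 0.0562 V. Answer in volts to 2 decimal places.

Since E°(Cu⁺/Cu) > E°(Zn²⁺/Zn), Cu⁺/Cu serves as the cathode.
E°cell = +0.51 − (−0.76) = +1.27 V, with n = 2 electrons transferred.
For the overall reaction 2 Cu⁺(aq) + Zn(s) → 2 Cu(s) + Zn²⁺(aq), Q = [Zn²⁺(aq)] / [Cu⁺(aq)]^2 = 223, giving log Q = 2.348.
By the Nernst equation, E = +1.27 − (0.0562/2)·(2.348) = +1.20 V.

+1.20 V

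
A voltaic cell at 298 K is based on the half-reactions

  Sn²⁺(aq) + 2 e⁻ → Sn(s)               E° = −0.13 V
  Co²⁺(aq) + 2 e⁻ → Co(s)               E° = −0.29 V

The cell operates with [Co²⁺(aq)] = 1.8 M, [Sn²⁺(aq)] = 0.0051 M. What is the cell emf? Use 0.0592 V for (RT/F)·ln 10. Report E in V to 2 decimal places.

The Sn²⁺/Sn couple has the more positive E°, so it is the cathode; Co²⁺/Co is the anode.
E°cell = −0.13 − (−0.29) = +0.16 V, with n = 2 electrons transferred.
For the overall reaction Sn²⁺(aq) + Co(s) → Sn(s) + Co²⁺(aq), Q = [Co²⁺(aq)] / [Sn²⁺(aq)] = 353, giving log Q = 2.548.
By the Nernst equation, E = +0.16 − (0.0592/2)·(2.548) = +0.08 V.

+0.08 V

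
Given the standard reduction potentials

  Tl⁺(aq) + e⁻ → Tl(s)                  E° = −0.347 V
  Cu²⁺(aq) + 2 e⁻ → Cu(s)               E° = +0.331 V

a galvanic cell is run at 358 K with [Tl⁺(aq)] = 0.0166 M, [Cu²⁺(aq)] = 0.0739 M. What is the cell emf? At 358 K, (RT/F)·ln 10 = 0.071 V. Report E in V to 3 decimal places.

The Cu²⁺/Cu couple has the more positive E°, so it is the cathode; Tl⁺/Tl is the anode.
The standard potential is +0.331 − (−0.347) = +0.678 V and the balanced reaction transfers n = 2 electrons.
For the overall reaction Cu²⁺(aq) + 2 Tl(s) → Cu(s) + 2 Tl⁺(aq), Q = [Tl⁺(aq)]^2 / [Cu²⁺(aq)] = 0.00373, giving log Q = −2.428.
By the Nernst equation, E = +0.678 − (0.071/2)·(−2.428) = +0.764 V.

+0.764 V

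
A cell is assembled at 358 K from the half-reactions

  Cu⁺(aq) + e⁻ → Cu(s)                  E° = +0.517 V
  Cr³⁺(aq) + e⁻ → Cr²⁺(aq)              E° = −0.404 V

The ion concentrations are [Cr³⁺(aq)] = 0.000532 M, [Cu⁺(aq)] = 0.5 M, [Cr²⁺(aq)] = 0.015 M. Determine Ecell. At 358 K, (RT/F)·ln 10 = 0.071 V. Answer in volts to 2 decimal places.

+1.00 V

Cu⁺/Cu is reduced (cathode, E° = +0.517 V) and Cr³⁺/Cr²⁺ is oxidized (anode).
E°cell = +0.517 − (−0.404) = +0.921 V, with n = 1 electron transferred.
For the overall reaction Cu⁺(aq) + Cr²⁺(aq) → Cu(s) + Cr³⁺(aq), Q = [Cr³⁺(aq)] / ([Cu⁺(aq)]·[Cr²⁺(aq)]) = 0.0709, giving log Q = −1.149.
E = E° − (0.071/n)·log Q = +0.921 − (0.071/1)(−1.149) = +1.00 V.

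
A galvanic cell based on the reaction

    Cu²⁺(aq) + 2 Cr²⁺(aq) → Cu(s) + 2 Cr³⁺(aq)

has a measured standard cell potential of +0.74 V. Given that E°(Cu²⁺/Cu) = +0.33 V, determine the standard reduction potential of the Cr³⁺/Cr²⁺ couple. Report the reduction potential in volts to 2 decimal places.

In the reaction as written the Cu²⁺/Cu couple is reduced (cathode) and Cr³⁺/Cr²⁺ is oxidized (anode), so E°cell = E°(Cu²⁺/Cu) − E°(Cr³⁺/Cr²⁺).
E°(Cr³⁺/Cr²⁺) = E°(cathode) − E°cell = +0.33 − (+0.74) = −0.41 V.

−0.41 V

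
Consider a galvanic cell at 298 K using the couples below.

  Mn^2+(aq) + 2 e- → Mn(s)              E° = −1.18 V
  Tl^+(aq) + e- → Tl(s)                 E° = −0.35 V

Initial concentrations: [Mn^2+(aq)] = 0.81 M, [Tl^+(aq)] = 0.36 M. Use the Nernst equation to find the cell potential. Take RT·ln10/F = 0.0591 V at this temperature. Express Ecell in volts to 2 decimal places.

+0.81 V

Since E°(Tl⁺/Tl) > E°(Mn²⁺/Mn), Tl⁺/Tl serves as the cathode.
E°cell = −0.35 − (−1.18) = +0.83 V, with n = 2 electrons transferred.
Balancing gives 2 Tl^+(aq) + Mn(s) → 2 Tl(s) + Mn^2+(aq); hence Q = [Mn^2+(aq)] / [Tl^+(aq)]^2 = 6.25 (log Q = 0.796).
By the Nernst equation, E = +0.83 − (0.0591/2)·(0.796) = +0.81 V.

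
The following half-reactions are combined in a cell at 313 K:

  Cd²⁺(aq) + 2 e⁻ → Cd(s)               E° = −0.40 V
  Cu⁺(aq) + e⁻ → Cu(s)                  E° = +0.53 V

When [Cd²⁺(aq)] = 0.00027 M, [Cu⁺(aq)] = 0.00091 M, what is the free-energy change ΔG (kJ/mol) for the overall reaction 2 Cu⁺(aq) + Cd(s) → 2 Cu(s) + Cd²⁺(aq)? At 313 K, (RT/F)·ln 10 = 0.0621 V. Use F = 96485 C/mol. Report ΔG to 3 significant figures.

E°cell = +0.53 − (−0.40) = +0.93 V; the balanced reaction transfers n = 2 electrons.
Here Q = [Cd²⁺(aq)] / [Cu⁺(aq)]^2 = 326 (log Q = 2.513), giving E = +0.93 − (0.0621/2)·(2.513) = +0.8520 V.
Finally ΔG = −nFE = −(2)(96485 C/mol)(+0.8520 V) = −164 kJ/mol.

−164 kJ/mol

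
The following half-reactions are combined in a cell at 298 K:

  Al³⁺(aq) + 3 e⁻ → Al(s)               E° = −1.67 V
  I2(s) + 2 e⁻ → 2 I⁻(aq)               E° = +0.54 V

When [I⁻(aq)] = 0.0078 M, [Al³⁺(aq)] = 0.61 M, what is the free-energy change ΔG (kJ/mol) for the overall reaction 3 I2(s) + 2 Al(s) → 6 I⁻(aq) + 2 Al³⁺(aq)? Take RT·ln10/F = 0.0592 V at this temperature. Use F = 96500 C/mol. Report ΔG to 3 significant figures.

−1350 kJ/mol

E°cell = +0.54 − (−1.67) = +2.21 V; the balanced reaction transfers n = 6 electrons.
Here Q = [I⁻(aq)]^6·[Al³⁺(aq)]^2 = 8.38×10^−14 (log Q = −13.077), giving E = +2.21 − (0.0592/6)·(−13.077) = +2.3390 V.
ΔG = −nFE = −(6)(96500)(+2.3390) J/mol = −1350 kJ/mol.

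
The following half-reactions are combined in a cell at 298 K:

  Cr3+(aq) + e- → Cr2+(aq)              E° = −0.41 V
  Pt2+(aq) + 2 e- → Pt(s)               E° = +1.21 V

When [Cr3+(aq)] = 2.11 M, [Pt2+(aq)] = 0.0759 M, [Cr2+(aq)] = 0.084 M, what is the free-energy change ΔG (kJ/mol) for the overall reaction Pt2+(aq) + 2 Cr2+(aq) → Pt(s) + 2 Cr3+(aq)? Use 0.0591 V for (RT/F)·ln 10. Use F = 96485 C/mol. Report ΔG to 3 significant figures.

−290 kJ/mol

With Pt²⁺/Pt reduced at the cathode, E°cell = +1.21 − (−0.41) = +1.62 V and n = 2.
Q = [Cr3+(aq)]^2 / ([Pt2+(aq)]·[Cr2+(aq)]^2) = 8.31×10^3, so log Q = 3.920 and E = +1.62 − (0.0591/2)(3.920) = +1.5042 V.
Then ΔG = −nFE = −2 × 96485 × +1.5042 J/mol = −290 kJ/mol.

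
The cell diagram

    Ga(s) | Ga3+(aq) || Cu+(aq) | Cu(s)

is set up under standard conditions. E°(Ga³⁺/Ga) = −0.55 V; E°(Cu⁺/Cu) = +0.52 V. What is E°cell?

By convention the left-hand electrode in cell notation is the anode (oxidation) and the right-hand electrode is the cathode (reduction).
E°cell = E°(right) − E°(left) = +0.52 − (−0.55) = +1.07 V.

+1.07 V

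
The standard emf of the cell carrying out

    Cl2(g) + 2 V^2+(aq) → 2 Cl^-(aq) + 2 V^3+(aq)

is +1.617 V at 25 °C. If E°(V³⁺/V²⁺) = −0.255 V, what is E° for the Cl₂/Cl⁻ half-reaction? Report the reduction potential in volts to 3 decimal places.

+1.362 V

In the reaction as written the Cl₂/Cl⁻ couple is reduced (cathode) and V³⁺/V²⁺ is oxidized (anode), so E°cell = E°(Cl₂/Cl⁻) − E°(V³⁺/V²⁺).
E°(Cl₂/Cl⁻) = E°cell + E°(anode) = +1.617 + (−0.255) = +1.362 V.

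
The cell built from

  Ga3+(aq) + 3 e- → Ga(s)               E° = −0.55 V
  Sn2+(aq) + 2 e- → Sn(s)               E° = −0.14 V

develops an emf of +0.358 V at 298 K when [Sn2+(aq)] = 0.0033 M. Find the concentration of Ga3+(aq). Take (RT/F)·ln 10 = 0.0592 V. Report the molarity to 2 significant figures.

With Sn²⁺/Sn at the cathode and Ga³⁺/Ga at the anode, E°cell = −0.14 − (−0.55) = +0.41 V (n = 6).
From the Nernst equation, log Q = n(E° − E)/0.0592 = 6·(+0.41 − (+0.358))/0.0592 = 5.270.
For 3 Sn2+(aq) + 2 Ga(s) → 3 Sn(s) + 2 Ga3+(aq), the reaction quotient is Q = [Ga3+(aq)]^2 / [Sn2+(aq)]^3.
Isolating [Ga3+(aq)] in Q = 10^{5.270} yields log [Ga3+(aq)] = −1.087, i.e. 0.082 M.

0.082 M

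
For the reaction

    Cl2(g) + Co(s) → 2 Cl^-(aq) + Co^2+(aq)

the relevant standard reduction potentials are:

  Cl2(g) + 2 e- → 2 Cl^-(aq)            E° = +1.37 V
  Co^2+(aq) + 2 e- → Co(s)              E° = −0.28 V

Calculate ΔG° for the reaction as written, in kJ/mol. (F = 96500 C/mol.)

In the reaction as written Cl2(g) is reduced, so the Cl₂/Cl⁻ couple is the cathode and Co²⁺/Co is the anode.
E°cell = +1.37 − (−0.28) = +1.65 V; balancing electrons gives n = 2.
ΔG° = −nFE°cell = −(2)(96500)(+1.65) J/mol = −318 kJ/mol.

−318 kJ/mol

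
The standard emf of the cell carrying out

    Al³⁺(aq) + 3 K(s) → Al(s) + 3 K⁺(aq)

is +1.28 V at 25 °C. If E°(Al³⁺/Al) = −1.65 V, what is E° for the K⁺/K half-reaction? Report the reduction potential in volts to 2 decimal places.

In the reaction as written the Al³⁺/Al couple is reduced (cathode) and K⁺/K is oxidized (anode), so E°cell = E°(Al³⁺/Al) − E°(K⁺/K).
E°(K⁺/K) = E°(cathode) − E°cell = −1.65 − (+1.28) = −2.93 V.

−2.93 V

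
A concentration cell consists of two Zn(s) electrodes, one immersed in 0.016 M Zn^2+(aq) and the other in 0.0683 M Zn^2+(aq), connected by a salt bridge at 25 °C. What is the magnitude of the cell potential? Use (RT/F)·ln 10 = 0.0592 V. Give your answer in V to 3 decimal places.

0.019 V

For a concentration cell E°cell = 0, since both electrodes use the same couple.
The compartment with the higher Zn^2+(aq) concentration (0.0683 M) acts as the cathode; ions are reduced there and produced at the dilute (0.016 M) anode.
With n = 2, Ecell = −(0.0592/2)·log([dilute]/[conc]) = −(0.0592/2)·log(0.016/0.0683) = +0.019 V.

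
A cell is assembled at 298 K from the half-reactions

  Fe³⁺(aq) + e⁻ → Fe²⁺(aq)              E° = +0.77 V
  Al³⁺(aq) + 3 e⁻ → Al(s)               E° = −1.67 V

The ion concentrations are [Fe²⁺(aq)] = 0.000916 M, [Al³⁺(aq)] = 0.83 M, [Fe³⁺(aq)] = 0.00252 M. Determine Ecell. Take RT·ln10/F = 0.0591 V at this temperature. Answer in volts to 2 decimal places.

The Fe³⁺/Fe²⁺ couple has the more positive E°, so it is the cathode; Al³⁺/Al is the anode.
E°cell = E°cat − E°an = +0.77 − (−1.67) = +2.44 V; n = 3.
Balancing gives 3 Fe³⁺(aq) + Al(s) → 3 Fe²⁺(aq) + Al³⁺(aq); hence Q = ([Fe²⁺(aq)]^3·[Al³⁺(aq)]) / [Fe³⁺(aq)]^3 = 0.0399 (log Q = −1.399).
By the Nernst equation, E = +2.44 − (0.0591/3)·(−1.399) = +2.47 V.

+2.47 V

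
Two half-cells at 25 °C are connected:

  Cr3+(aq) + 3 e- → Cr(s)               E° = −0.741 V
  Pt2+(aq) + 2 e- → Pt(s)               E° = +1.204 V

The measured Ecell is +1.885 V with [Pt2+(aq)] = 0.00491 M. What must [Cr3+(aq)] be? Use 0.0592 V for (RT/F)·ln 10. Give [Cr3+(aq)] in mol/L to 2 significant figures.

Pt²⁺/Pt is the cathode (higher E°); E°cell = +1.204 − (−0.741) = +1.945 V with n = 6.
Since E = E° − (0.0592/n)·log Q, log Q = n(E° − E)/0.0592 = 6.081.
For 3 Pt2+(aq) + 2 Cr(s) → 3 Pt(s) + 2 Cr3+(aq), the reaction quotient is Q = [Cr3+(aq)]^2 / [Pt2+(aq)]^3.
Isolating [Cr3+(aq)] in Q = 10^{6.081} yields log [Cr3+(aq)] = −0.423, i.e. 0.38 M.

0.38 M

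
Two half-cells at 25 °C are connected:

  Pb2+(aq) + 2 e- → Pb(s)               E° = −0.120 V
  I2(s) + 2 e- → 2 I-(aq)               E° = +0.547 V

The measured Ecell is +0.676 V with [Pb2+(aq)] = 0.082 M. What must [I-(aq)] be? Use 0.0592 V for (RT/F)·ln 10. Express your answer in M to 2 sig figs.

I₂/I⁻ is the cathode (higher E°); E°cell = +0.547 − (−0.120) = +0.667 V with n = 2.
Rearranging E = E° − (0.0592/n)·log Q gives log Q = 2(+0.667 − (+0.676))/0.0592 = −0.304.
The balanced reaction is I2(s) + Pb(s) → 2 I-(aq) + Pb2+(aq), so Q = [I-(aq)]^2·[Pb2+(aq)].
Solving for the unknown gives log [I-(aq)] = 0.391, so [I-(aq)] ≈ 2.5 M.

2.5 M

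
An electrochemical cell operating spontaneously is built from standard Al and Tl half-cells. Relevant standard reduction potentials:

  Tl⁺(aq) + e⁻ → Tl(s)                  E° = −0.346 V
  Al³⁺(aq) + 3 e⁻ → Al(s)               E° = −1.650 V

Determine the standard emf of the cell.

The Tl⁺/Tl couple has the higher E°, so Tl ion is reduced (cathode) and Al is oxidized (anode).
E°cell = E°(cathode) − E°(anode) = −0.346 − (−1.650) = +1.304 V.

+1.304 V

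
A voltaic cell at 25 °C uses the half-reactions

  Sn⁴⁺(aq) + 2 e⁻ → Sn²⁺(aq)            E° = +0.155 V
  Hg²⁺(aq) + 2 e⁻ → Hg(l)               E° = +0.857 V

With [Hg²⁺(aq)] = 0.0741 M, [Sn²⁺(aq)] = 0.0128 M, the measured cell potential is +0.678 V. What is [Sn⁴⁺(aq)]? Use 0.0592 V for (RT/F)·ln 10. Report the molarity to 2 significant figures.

0.0061 M

Hg²⁺/Hg is the cathode (higher E°); E°cell = +0.857 − (+0.155) = +0.702 V with n = 2.
Since E = E° − (0.0592/n)·log Q, log Q = n(E° − E)/0.0592 = 0.811.
Balancing electrons gives Hg²⁺(aq) + Sn²⁺(aq) → Hg(l) + Sn⁴⁺(aq); thus Q = [Sn⁴⁺(aq)] / ([Hg²⁺(aq)]·[Sn²⁺(aq)]).
Substituting the known concentrations and solving, log [Sn⁴⁺(aq)] = −2.212 and [Sn⁴⁺(aq)] = 0.0061 M.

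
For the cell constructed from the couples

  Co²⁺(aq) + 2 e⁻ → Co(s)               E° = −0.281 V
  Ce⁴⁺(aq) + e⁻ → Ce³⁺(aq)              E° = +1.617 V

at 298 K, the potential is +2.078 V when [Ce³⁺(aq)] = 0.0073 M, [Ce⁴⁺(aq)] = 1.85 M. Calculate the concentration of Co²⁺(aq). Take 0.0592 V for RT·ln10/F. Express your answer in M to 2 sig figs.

The Ce⁴⁺/Ce³⁺ couple has the larger reduction potential, so it is the cathode: E°cell = +1.617 − (−0.281) = +1.898 V and n = 2.
Since E = E° − (0.0592/n)·log Q, log Q = n(E° − E)/0.0592 = −6.081.
For 2 Ce⁴⁺(aq) + Co(s) → 2 Ce³⁺(aq) + Co²⁺(aq), the reaction quotient is Q = ([Ce³⁺(aq)]^2·[Co²⁺(aq)]) / [Ce⁴⁺(aq)]^2.
Solving for the unknown gives log [Co²⁺(aq)] = −1.273, so [Co²⁺(aq)] ≈ 0.053 M.

0.053 M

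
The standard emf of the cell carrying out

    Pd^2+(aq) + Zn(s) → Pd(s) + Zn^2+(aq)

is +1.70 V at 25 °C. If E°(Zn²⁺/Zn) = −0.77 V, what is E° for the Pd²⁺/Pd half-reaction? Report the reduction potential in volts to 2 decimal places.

In the reaction as written the Pd²⁺/Pd couple is reduced (cathode) and Zn²⁺/Zn is oxidized (anode), so E°cell = E°(Pd²⁺/Pd) − E°(Zn²⁺/Zn).
E°(Pd²⁺/Pd) = E°cell + E°(anode) = +1.70 + (−0.77) = +0.93 V.

+0.93 V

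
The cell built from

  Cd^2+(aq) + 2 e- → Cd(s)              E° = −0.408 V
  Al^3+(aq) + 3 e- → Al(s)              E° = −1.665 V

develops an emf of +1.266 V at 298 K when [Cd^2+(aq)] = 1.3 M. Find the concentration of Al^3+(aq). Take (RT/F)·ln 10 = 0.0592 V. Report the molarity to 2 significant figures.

The Cd²⁺/Cd couple has the larger reduction potential, so it is the cathode: E°cell = −0.408 − (−1.665) = +1.257 V and n = 6.
From the Nernst equation, log Q = n(E° − E)/0.0592 = 6·(+1.257 − (+1.266))/0.0592 = −0.912.
For 3 Cd^2+(aq) + 2 Al(s) → 3 Cd(s) + 2 Al^3+(aq), the reaction quotient is Q = [Al^3+(aq)]^2 / [Cd^2+(aq)]^3.
Substituting the known concentrations and solving, log [Al^3+(aq)] = −0.285 and [Al^3+(aq)] = 0.52 M.

0.52 M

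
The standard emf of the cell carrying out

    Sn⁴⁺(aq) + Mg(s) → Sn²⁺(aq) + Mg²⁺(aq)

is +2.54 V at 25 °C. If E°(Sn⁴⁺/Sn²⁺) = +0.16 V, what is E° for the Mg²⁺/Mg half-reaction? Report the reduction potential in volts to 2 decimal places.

In the reaction as written the Sn⁴⁺/Sn²⁺ couple is reduced (cathode) and Mg²⁺/Mg is oxidized (anode), so E°cell = E°(Sn⁴⁺/Sn²⁺) − E°(Mg²⁺/Mg).
E°(Mg²⁺/Mg) = E°(cathode) − E°cell = +0.16 − (+2.54) = −2.38 V.

−2.38 V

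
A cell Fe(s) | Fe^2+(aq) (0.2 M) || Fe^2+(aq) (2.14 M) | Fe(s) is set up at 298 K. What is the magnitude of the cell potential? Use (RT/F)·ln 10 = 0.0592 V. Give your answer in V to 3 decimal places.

For a concentration cell E°cell = 0, since both electrodes use the same couple.
The compartment with the higher Fe^2+(aq) concentration (2.14 M) acts as the cathode; ions are reduced there and produced at the dilute (0.2 M) anode.
With n = 2, Ecell = −(0.0592/2)·log([dilute]/[conc]) = −(0.0592/2)·log(0.2/2.14) = +0.030 V.

0.030 V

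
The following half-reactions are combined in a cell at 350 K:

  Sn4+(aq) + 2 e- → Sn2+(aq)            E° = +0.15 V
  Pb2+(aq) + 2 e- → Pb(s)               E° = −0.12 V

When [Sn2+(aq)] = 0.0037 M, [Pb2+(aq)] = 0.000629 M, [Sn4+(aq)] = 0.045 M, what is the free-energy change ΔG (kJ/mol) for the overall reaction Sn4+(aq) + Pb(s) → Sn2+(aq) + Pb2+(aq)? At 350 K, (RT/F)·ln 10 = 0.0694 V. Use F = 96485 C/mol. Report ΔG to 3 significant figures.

E°cell = +0.15 − (−0.12) = +0.27 V; the balanced reaction transfers n = 2 electrons.
Q = ([Sn2+(aq)]·[Pb2+(aq)]) / [Sn4+(aq)] = 5.17×10^−5, so log Q = −4.286 and E = +0.27 − (0.0694/2)(−4.286) = +0.4187 V.
ΔG = −nFE = −(2)(96485)(+0.4187) J/mol = −80.8 kJ/mol.

−80.8 kJ/mol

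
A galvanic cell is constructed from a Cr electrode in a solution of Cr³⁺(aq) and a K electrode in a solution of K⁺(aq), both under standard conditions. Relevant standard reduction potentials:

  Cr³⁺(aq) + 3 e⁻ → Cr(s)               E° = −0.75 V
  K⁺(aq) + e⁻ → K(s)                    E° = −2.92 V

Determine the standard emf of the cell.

+2.17 V

The Cr³⁺/Cr couple has the higher E°, so Cr ion is reduced (cathode) and K is oxidized (anode).
E°cell = E°(cathode) − E°(anode) = −0.75 − (−2.92) = +2.17 V.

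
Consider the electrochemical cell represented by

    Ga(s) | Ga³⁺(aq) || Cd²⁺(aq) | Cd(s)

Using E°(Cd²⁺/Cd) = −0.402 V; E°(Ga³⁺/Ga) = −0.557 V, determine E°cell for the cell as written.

+0.155 V

By convention the left-hand electrode in cell notation is the anode (oxidation) and the right-hand electrode is the cathode (reduction).
E°cell = E°(right) − E°(left) = −0.402 − (−0.557) = +0.155 V.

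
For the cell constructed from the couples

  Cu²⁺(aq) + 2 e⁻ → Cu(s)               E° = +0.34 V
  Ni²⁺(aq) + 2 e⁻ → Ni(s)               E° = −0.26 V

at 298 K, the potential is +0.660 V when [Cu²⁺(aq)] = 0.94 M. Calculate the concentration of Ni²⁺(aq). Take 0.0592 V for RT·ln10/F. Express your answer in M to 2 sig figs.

0.0088 M

The Cu²⁺/Cu couple has the larger reduction potential, so it is the cathode: E°cell = +0.34 − (−0.26) = +0.60 V and n = 2.
Rearranging E = E° − (0.0592/n)·log Q gives log Q = 2(+0.60 − (+0.660))/0.0592 = −2.027.
For Cu²⁺(aq) + Ni(s) → Cu(s) + Ni²⁺(aq), the reaction quotient is Q = [Ni²⁺(aq)] / [Cu²⁺(aq)].
Isolating [Ni²⁺(aq)] in Q = 10^{−2.027} yields log [Ni²⁺(aq)] = −2.054, i.e. 0.0088 M.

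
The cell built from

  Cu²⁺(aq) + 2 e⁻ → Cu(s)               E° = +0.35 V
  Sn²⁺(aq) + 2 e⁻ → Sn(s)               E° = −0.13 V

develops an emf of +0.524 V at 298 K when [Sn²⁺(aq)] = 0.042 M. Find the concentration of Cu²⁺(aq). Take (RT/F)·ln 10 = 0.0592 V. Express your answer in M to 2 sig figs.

With Cu²⁺/Cu at the cathode and Sn²⁺/Sn at the anode, E°cell = +0.35 − (−0.13) = +0.48 V (n = 2).
From the Nernst equation, log Q = n(E° − E)/0.0592 = 2·(+0.48 − (+0.524))/0.0592 = −1.486.
Balancing electrons gives Cu²⁺(aq) + Sn(s) → Cu(s) + Sn²⁺(aq); thus Q = [Sn²⁺(aq)] / [Cu²⁺(aq)].
Isolating [Cu²⁺(aq)] in Q = 10^{−1.486} yields log [Cu²⁺(aq)] = 0.109, i.e. 1.3 M.

1.3 M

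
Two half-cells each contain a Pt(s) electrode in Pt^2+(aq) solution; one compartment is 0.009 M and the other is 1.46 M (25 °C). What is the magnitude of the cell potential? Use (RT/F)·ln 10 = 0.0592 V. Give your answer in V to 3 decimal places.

0.065 V

For a concentration cell E°cell = 0, since both electrodes use the same couple.
The compartment with the higher Pt^2+(aq) concentration (1.46 M) acts as the cathode; ions are reduced there and produced at the dilute (0.009 M) anode.
With n = 2, Ecell = −(0.0592/2)·log([dilute]/[conc]) = −(0.0592/2)·log(0.009/1.46) = +0.065 V.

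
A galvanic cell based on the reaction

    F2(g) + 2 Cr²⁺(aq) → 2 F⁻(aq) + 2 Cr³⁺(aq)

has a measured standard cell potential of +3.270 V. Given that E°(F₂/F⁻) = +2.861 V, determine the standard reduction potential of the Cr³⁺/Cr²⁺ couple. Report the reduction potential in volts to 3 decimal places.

−0.409 V

In the reaction as written the F₂/F⁻ couple is reduced (cathode) and Cr³⁺/Cr²⁺ is oxidized (anode), so E°cell = E°(F₂/F⁻) − E°(Cr³⁺/Cr²⁺).
E°(Cr³⁺/Cr²⁺) = E°(cathode) − E°cell = +2.861 − (+3.270) = −0.409 V.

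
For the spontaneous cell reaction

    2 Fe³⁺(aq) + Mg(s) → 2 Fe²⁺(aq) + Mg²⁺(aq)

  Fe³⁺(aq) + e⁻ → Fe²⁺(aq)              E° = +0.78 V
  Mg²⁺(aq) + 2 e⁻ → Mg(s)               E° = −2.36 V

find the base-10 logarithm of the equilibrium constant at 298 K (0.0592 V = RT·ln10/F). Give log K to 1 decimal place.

log K = 106.1

The Fe³⁺/Fe²⁺ couple is reduced (cathode); E°cell = +0.78 − (−2.36) = +3.14 V with n = 2.
At equilibrium E = 0, so log K = nE°cell / 0.0592 = (2)(+3.14) / 0.0592 = 106.1.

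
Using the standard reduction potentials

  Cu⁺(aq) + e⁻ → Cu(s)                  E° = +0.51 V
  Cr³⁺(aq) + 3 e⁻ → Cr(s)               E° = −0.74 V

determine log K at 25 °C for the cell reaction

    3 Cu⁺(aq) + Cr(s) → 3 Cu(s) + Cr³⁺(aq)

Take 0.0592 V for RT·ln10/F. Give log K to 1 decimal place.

log K = 63.3

The Cu⁺/Cu couple is reduced (cathode); E°cell = +0.51 − (−0.74) = +1.25 V with n = 3.
At equilibrium E = 0, so log K = nE°cell / 0.0592 = (3)(+1.25) / 0.0592 = 63.3.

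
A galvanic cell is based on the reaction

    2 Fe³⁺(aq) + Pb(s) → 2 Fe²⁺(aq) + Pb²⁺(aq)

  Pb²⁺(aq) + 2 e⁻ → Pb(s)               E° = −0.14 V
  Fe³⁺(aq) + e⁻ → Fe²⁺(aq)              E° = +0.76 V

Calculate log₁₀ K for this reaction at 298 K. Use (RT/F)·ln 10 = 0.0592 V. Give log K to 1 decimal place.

The Fe³⁺/Fe²⁺ couple is reduced (cathode); E°cell = +0.76 − (−0.14) = +0.90 V with n = 2.
At equilibrium E = 0, so log K = nE°cell / 0.0592 = (2)(+0.90) / 0.0592 = 30.4.

log K = 30.4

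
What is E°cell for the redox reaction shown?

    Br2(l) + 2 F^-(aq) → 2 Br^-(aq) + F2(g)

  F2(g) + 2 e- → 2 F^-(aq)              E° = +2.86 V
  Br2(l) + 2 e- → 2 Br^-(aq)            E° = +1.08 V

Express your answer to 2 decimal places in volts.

Br2(l) gains electrons, so the Br₂/Br⁻ couple is the cathode; the F₂/F⁻ couple is the anode.
E°cell = E°(cathode) − E°(anode) = +1.08 − (+2.86) = −1.78 V.
The negative E°cell means the reaction is non-spontaneous in the direction written.

−1.78 V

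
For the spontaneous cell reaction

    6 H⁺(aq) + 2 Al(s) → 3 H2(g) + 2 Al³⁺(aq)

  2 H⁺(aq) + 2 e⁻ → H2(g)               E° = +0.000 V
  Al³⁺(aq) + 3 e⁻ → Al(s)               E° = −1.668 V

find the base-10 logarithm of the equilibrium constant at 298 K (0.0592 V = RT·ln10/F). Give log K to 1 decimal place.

The 2H⁺/H₂ couple is reduced (cathode); E°cell = +0.000 − (−1.668) = +1.668 V with n = 6.
At equilibrium E = 0, so log K = nE°cell / 0.0592 = (6)(+1.668) / 0.0592 = 169.1.

log K = 169.1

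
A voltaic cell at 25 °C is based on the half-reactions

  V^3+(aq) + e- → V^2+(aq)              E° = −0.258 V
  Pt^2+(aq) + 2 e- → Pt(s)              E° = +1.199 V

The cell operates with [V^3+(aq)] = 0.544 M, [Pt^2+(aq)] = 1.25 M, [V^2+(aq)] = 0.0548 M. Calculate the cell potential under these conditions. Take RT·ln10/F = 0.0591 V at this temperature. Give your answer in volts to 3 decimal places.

Pt²⁺/Pt is reduced (cathode, E° = +1.199 V) and V³⁺/V²⁺ is oxidized (anode).
E°cell = E°cat − E°an = +1.199 − (−0.258) = +1.457 V; n = 2.
Balancing gives Pt^2+(aq) + 2 V^2+(aq) → Pt(s) + 2 V^3+(aq); hence Q = [V^3+(aq)]^2 / ([Pt^2+(aq)]·[V^2+(aq)]^2) = 78.8 (log Q = 1.897).
Applying E = E° − (RT ln10/nF)·log Q gives +1.457 − (0.0591/2)(1.897) = +1.401 V.

+1.401 V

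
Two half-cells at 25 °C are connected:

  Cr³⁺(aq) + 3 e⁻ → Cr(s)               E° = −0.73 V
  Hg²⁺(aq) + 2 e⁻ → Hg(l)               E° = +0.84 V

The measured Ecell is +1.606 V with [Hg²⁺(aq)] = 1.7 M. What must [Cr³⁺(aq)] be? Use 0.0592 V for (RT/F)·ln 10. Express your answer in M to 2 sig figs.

The Hg²⁺/Hg couple has the larger reduction potential, so it is the cathode: E°cell = +0.84 − (−0.73) = +1.57 V and n = 6.
From the Nernst equation, log Q = n(E° − E)/0.0592 = 6·(+1.57 − (+1.606))/0.0592 = −3.649.
The balanced reaction is 3 Hg²⁺(aq) + 2 Cr(s) → 3 Hg(l) + 2 Cr³⁺(aq), so Q = [Cr³⁺(aq)]^2 / [Hg²⁺(aq)]^3.
Solving for the unknown gives log [Cr³⁺(aq)] = −1.479, so [Cr³⁺(aq)] ≈ 0.033 M.

0.033 M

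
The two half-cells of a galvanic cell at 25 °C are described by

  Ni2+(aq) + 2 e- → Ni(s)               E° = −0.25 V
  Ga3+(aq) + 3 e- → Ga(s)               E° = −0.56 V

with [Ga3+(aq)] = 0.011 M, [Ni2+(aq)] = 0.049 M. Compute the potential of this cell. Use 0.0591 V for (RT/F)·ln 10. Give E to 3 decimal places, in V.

Since E°(Ni²⁺/Ni) > E°(Ga³⁺/Ga), Ni²⁺/Ni serves as the cathode.
E°cell = E°cat − E°an = −0.25 − (−0.56) = +0.31 V; n = 6.
For the overall reaction 3 Ni2+(aq) + 2 Ga(s) → 3 Ni(s) + 2 Ga3+(aq), Q = [Ga3+(aq)]^2 / [Ni2+(aq)]^3 = 1.03, giving log Q = 0.012.
Applying E = E° − (RT ln10/nF)·log Q gives +0.31 − (0.0591/6)(0.012) = +0.310 V.

+0.310 V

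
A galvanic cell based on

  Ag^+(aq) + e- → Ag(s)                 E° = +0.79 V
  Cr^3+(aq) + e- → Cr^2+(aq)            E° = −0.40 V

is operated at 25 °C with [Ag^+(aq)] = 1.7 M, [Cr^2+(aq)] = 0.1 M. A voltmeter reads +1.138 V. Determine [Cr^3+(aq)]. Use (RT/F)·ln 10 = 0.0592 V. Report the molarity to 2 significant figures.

With Ag⁺/Ag at the cathode and Cr³⁺/Cr²⁺ at the anode, E°cell = +0.79 − (−0.40) = +1.19 V (n = 1).
Since E = E° − (0.0592/n)·log Q, log Q = n(E° − E)/0.0592 = 0.878.
For Ag^+(aq) + Cr^2+(aq) → Ag(s) + Cr^3+(aq), the reaction quotient is Q = [Cr^3+(aq)] / ([Ag^+(aq)]·[Cr^2+(aq)]).
Isolating [Cr^3+(aq)] in Q = 10^{0.878} yields log [Cr^3+(aq)] = 0.108, i.e. 1.3 M.

1.3 M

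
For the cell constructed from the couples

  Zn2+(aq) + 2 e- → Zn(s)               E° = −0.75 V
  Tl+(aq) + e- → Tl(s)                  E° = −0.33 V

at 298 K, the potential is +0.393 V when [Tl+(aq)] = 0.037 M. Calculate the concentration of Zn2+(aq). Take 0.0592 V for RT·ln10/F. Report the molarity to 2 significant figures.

The Tl⁺/Tl couple has the larger reduction potential, so it is the cathode: E°cell = −0.33 − (−0.75) = +0.42 V and n = 2.
Rearranging E = E° − (0.0592/n)·log Q gives log Q = 2(+0.42 − (+0.393))/0.0592 = 0.912.
The balanced reaction is 2 Tl+(aq) + Zn(s) → 2 Tl(s) + Zn2+(aq), so Q = [Zn2+(aq)] / [Tl+(aq)]^2.
Isolating [Zn2+(aq)] in Q = 10^{0.912} yields log [Zn2+(aq)] = −1.952, i.e. 0.011 M.

0.011 M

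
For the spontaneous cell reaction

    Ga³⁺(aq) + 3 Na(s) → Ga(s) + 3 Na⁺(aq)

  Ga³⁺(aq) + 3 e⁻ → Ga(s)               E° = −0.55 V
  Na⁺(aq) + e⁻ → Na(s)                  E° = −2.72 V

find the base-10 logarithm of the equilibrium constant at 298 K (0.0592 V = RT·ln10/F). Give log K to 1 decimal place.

log K = 110.0

The Ga³⁺/Ga couple is reduced (cathode); E°cell = −0.55 − (−2.72) = +2.17 V with n = 3.
At equilibrium E = 0, so log K = nE°cell / 0.0592 = (3)(+2.17) / 0.0592 = 110.0.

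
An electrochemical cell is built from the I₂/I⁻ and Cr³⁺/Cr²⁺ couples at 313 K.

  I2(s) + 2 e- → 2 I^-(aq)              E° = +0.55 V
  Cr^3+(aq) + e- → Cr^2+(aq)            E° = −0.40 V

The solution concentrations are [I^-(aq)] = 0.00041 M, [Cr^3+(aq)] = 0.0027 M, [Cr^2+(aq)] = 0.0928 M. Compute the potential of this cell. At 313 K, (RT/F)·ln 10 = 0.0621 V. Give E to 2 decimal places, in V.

+1.26 V

The I₂/I⁻ couple has the more positive E°, so it is the cathode; Cr³⁺/Cr²⁺ is the anode.
The standard potential is +0.55 − (−0.40) = +0.95 V and the balanced reaction transfers n = 2 electrons.
The balanced reaction is I2(s) + 2 Cr^2+(aq) → 2 I^-(aq) + 2 Cr^3+(aq), so Q = ([I^-(aq)]^2·[Cr^3+(aq)]^2) / [Cr^2+(aq)]^2 = 1.42×10^−10 and log Q = −9.847.
E = E° − (0.0621/n)·log Q = +0.95 − (0.0621/2)(−9.847) = +1.26 V.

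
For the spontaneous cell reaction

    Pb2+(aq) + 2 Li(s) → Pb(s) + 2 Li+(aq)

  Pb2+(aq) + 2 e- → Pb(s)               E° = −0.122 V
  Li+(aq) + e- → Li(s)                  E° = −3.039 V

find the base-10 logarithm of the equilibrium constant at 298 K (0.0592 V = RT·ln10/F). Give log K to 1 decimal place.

log K = 98.5

The Pb²⁺/Pb couple is reduced (cathode); E°cell = −0.122 − (−3.039) = +2.917 V with n = 2.
At equilibrium E = 0, so log K = nE°cell / 0.0592 = (2)(+2.917) / 0.0592 = 98.5.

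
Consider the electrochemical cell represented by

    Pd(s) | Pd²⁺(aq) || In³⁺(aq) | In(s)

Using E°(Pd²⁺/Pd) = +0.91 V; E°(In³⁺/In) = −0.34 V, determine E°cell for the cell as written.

By convention the left-hand electrode in cell notation is the anode (oxidation) and the right-hand electrode is the cathode (reduction).
E°cell = E°(right) − E°(left) = −0.34 − (+0.91) = −1.25 V.
The negative sign shows that, as written, the cell would require an external voltage to drive the reaction.

−1.25 V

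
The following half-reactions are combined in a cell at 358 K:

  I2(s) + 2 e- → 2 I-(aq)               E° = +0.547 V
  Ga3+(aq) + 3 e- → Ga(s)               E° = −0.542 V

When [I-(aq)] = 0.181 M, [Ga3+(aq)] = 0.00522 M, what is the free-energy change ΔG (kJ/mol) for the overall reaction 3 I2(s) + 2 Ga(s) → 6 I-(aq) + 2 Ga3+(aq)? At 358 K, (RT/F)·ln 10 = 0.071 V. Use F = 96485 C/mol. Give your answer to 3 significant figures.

−692 kJ/mol

The standard cell potential is +0.547 − (−0.542) = +1.089 V, with n = 6 electrons in the balanced equation.
Q = [I-(aq)]^6·[Ga3+(aq)]^2 = 9.58×10^−10, so log Q = −9.019 and E = +1.089 − (0.071/6)(−9.019) = +1.1957 V.
Then ΔG = −nFE = −6 × 96485 × +1.1957 J/mol = −692 kJ/mol.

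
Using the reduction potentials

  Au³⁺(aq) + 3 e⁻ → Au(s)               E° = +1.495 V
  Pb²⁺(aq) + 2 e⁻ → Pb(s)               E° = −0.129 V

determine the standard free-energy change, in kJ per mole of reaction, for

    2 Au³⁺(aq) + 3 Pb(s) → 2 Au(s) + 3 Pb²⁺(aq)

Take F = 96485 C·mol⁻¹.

−940 kJ/mol

In the reaction as written Au³⁺(aq) is reduced, so the Au³⁺/Au couple is the cathode and Pb²⁺/Pb is the anode.
E°cell = +1.495 − (−0.129) = +1.624 V; balancing electrons gives n = 6.
ΔG° = −nFE°cell = −(6)(96485)(+1.624) J/mol = −940 kJ/mol.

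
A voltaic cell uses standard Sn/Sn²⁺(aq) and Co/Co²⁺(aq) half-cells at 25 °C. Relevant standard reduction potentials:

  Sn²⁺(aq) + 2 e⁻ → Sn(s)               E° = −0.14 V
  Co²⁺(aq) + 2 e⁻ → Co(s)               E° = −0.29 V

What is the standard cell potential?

+0.15 V

The Sn²⁺/Sn couple has the higher E°, so Sn ion is reduced (cathode) and Co is oxidized (anode).
E°cell = E°(cathode) − E°(anode) = −0.14 − (−0.29) = +0.15 V.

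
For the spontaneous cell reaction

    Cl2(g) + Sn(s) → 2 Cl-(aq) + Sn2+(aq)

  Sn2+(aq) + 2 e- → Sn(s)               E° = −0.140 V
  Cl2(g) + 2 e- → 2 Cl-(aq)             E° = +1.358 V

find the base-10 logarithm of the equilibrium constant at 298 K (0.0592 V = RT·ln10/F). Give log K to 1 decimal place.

The Cl₂/Cl⁻ couple is reduced (cathode); E°cell = +1.358 − (−0.140) = +1.498 V with n = 2.
At equilibrium E = 0, so log K = nE°cell / 0.0592 = (2)(+1.498) / 0.0592 = 50.6.

log K = 50.6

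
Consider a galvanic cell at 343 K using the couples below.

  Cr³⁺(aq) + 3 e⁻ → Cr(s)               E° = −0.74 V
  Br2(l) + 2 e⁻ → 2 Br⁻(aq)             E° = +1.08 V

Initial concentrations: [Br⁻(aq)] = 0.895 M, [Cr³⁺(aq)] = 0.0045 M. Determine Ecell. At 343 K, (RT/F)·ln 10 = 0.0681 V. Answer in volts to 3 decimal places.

+1.877 V

Since E°(Br₂/Br⁻) > E°(Cr³⁺/Cr), Br₂/Br⁻ serves as the cathode.
The standard potential is +1.08 − (−0.74) = +1.82 V and the balanced reaction transfers n = 6 electrons.
Balancing gives 3 Br2(l) + 2 Cr(s) → 6 Br⁻(aq) + 2 Cr³⁺(aq); hence Q = [Br⁻(aq)]^6·[Cr³⁺(aq)]^2 = 1.04×10^−5 (log Q = −4.983).
E = E° − (0.0681/n)·log Q = +1.82 − (0.0681/6)(−4.983) = +1.877 V.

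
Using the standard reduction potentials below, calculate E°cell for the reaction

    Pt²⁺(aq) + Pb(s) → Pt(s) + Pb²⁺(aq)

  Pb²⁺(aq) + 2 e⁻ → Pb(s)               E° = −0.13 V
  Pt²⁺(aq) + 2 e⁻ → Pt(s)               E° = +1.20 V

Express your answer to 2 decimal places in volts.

In the reaction as written, Pt²⁺(aq) is reduced (cathode) and Pb²⁺(aq) is produced by oxidation at the anode.
E°cell = E°(cathode) − E°(anode) = +1.20 − (−0.13) = +1.33 V.
The positive value indicates the reaction is spontaneous as written.

+1.33 V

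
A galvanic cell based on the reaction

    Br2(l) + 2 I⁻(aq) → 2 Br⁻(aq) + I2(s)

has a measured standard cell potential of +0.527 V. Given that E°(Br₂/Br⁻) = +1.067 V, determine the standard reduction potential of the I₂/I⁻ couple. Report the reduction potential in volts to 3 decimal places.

+0.540 V

In the reaction as written the Br₂/Br⁻ couple is reduced (cathode) and I₂/I⁻ is oxidized (anode), so E°cell = E°(Br₂/Br⁻) − E°(I₂/I⁻).
E°(I₂/I⁻) = E°(cathode) − E°cell = +1.067 − (+0.527) = +0.540 V.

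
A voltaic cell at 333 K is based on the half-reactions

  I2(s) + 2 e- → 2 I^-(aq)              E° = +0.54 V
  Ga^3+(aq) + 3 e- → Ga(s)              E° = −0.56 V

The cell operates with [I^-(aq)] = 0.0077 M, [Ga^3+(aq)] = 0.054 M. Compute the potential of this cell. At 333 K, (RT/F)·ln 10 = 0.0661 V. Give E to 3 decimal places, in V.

+1.268 V

I₂/I⁻ is reduced (cathode, E° = +0.54 V) and Ga³⁺/Ga is oxidized (anode).
E°cell = +0.54 − (−0.56) = +1.10 V, with n = 6 electrons transferred.
Balancing gives 3 I2(s) + 2 Ga(s) → 6 I^-(aq) + 2 Ga^3+(aq); hence Q = [I^-(aq)]^6·[Ga^3+(aq)]^2 = 6.08×10^−16 (log Q = −15.216).
E = E° − (0.0661/n)·log Q = +1.10 − (0.0661/6)(−15.216) = +1.268 V.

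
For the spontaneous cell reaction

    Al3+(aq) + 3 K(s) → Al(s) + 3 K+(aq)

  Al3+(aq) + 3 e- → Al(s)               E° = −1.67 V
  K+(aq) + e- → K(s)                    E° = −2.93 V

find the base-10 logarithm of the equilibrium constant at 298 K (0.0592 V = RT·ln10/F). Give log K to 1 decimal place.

The Al³⁺/Al couple is reduced (cathode); E°cell = −1.67 − (−2.93) = +1.26 V with n = 3.
At equilibrium E = 0, so log K = nE°cell / 0.0592 = (3)(+1.26) / 0.0592 = 63.9.

log K = 63.9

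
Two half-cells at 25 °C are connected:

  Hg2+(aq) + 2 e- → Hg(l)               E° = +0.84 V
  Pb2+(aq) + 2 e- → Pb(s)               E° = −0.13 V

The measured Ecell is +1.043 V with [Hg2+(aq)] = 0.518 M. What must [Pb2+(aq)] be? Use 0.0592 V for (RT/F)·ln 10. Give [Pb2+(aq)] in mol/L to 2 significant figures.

Hg²⁺/Hg is the cathode (higher E°); E°cell = +0.84 − (−0.13) = +0.97 V with n = 2.
Since E = E° − (0.0592/n)·log Q, log Q = n(E° − E)/0.0592 = −2.466.
For Hg2+(aq) + Pb(s) → Hg(l) + Pb2+(aq), the reaction quotient is Q = [Pb2+(aq)] / [Hg2+(aq)].
Substituting the known concentrations and solving, log [Pb2+(aq)] = −2.752 and [Pb2+(aq)] = 0.0018 M.

0.0018 M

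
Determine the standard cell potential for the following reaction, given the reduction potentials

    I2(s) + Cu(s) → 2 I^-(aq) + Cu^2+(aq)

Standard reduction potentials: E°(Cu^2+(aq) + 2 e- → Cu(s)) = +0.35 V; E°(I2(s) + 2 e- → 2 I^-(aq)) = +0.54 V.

I2(s) gains electrons, so the I₂/I⁻ couple is the cathode; the Cu²⁺/Cu couple is the anode.
E°cell = E°(cathode) − E°(anode) = +0.54 − (+0.35) = +0.19 V.
The positive value indicates the reaction is spontaneous as written.

+0.19 V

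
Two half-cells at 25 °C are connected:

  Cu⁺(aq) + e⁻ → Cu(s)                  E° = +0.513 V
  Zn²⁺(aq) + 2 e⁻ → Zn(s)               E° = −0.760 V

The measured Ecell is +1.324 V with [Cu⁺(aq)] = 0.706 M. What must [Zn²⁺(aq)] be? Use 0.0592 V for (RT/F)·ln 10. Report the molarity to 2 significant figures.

Cu⁺/Cu is the cathode (higher E°); E°cell = +0.513 − (−0.760) = +1.273 V with n = 2.
Since E = E° − (0.0592/n)·log Q, log Q = n(E° − E)/0.0592 = −1.723.
For 2 Cu⁺(aq) + Zn(s) → 2 Cu(s) + Zn²⁺(aq), the reaction quotient is Q = [Zn²⁺(aq)] / [Cu⁺(aq)]^2.
Substituting the known concentrations and solving, log [Zn²⁺(aq)] = −2.025 and [Zn²⁺(aq)] = 0.0094 M.

0.0094 M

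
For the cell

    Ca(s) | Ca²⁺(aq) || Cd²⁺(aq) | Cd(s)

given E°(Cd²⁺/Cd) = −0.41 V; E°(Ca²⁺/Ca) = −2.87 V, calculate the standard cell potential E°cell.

By convention the left-hand electrode in cell notation is the anode (oxidation) and the right-hand electrode is the cathode (reduction).
E°cell = E°(right) − E°(left) = −0.41 − (−2.87) = +2.46 V.

+2.46 V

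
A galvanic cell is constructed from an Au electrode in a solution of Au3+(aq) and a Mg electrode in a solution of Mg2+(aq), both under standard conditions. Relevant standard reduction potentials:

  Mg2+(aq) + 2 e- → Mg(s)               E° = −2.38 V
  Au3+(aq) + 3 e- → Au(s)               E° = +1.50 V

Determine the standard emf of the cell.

+3.88 V

The Au³⁺/Au couple has the higher E°, so Au ion is reduced (cathode) and Mg is oxidized (anode).
E°cell = E°(cathode) − E°(anode) = +1.50 − (−2.38) = +3.88 V.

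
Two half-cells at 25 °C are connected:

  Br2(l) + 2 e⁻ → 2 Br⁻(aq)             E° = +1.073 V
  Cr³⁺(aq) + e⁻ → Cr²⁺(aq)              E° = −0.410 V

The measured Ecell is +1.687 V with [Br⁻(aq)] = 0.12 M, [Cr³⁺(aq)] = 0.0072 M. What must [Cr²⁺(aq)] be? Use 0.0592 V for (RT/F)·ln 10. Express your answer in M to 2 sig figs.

2.4 M

With Br₂/Br⁻ at the cathode and Cr³⁺/Cr²⁺ at the anode, E°cell = +1.073 − (−0.410) = +1.483 V (n = 2).
Since E = E° − (0.0592/n)·log Q, log Q = n(E° − E)/0.0592 = −6.892.
The balanced reaction is Br2(l) + 2 Cr²⁺(aq) → 2 Br⁻(aq) + 2 Cr³⁺(aq), so Q = ([Br⁻(aq)]^2·[Cr³⁺(aq)]^2) / [Cr²⁺(aq)]^2.
Solving for the unknown gives log [Cr²⁺(aq)] = 0.383, so [Cr²⁺(aq)] ≈ 2.4 M.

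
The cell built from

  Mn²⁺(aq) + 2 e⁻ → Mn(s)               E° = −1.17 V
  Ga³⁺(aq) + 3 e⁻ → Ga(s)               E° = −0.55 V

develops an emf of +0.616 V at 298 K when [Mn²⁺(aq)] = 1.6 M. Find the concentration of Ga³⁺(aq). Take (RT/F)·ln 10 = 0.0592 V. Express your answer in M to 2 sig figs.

1.3 M

Ga³⁺/Ga is the cathode (higher E°); E°cell = −0.55 − (−1.17) = +0.62 V with n = 6.
From the Nernst equation, log Q = n(E° − E)/0.0592 = 6·(+0.62 − (+0.616))/0.0592 = 0.405.
The balanced reaction is 2 Ga³⁺(aq) + 3 Mn(s) → 2 Ga(s) + 3 Mn²⁺(aq), so Q = [Mn²⁺(aq)]^3 / [Ga³⁺(aq)]^2.
Isolating [Ga³⁺(aq)] in Q = 10^{0.405} yields log [Ga³⁺(aq)] = 0.104, i.e. 1.3 M.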